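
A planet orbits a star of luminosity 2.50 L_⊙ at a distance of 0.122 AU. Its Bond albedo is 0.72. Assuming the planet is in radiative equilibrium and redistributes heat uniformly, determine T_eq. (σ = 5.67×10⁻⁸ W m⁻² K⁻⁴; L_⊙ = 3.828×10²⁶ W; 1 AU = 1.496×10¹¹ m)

T_eq ≈ 729 K

d = 0.122 AU = 1.83×10¹⁰ m.
L = 2.50 × 3.828×10²⁶ = 9.57×10²⁶ W.
Flux: S = L/(4πd²) = 9.57×10²⁶/(4π×(1.83×10¹⁰)²) = 2.29×10⁵ W m⁻².
Energy balance: absorbed = emitted ⇒ πR²·S(1−A) = 4πR²·σT_eq⁴, so T_eq⁴ = S(1−A)/(4σ).
T_eq = [2.29×10⁵ × 0.28 / (4 × 5.67×10⁻⁸)]^(1/4) = (2.82×10¹¹)^(1/4) = 729 K.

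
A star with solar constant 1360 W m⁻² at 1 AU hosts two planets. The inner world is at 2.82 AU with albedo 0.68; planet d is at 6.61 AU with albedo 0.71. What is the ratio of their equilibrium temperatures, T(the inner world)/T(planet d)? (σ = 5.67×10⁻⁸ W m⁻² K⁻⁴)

T₁/T₂ ≈ 1.569

T_eq = [S₀(1−A)/(4σd²)]^(1/4), so T ∝ (1−A)^(1/4) / √d.
T₁ = [1360×0.32/(4×5.67×10⁻⁸×2.82²)]^(1/4) = 124.63 K.
T₂ = [1360×0.29/(4×5.67×10⁻⁸×6.61²)]^(1/4) = 79.43 K.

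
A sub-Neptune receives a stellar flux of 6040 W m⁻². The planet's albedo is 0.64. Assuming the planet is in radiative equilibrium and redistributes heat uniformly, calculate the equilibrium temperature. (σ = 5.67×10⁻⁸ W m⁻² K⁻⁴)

T_eq ≈ 313 K

Energy balance: absorbed = emitted ⇒ πR²·S(1−A) = 4πR²·σT_eq⁴, so T_eq⁴ = S(1−A)/(4σ).
T_eq = [6040 × 0.36 / (4 × 5.67×10⁻⁸)]^(1/4) = (9.59×10⁹)^(1/4) = 313 K.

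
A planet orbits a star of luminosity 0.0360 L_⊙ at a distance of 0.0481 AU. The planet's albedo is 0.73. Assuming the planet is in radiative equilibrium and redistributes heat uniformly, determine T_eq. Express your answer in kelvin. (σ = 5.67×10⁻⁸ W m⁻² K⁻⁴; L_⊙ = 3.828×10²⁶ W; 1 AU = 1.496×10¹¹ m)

T_eq ≈ 398 K

d = 0.0481 AU = 7.20×10⁹ m.
L = 0.0360 × 3.828×10²⁶ = 1.38×10²⁵ W.
Flux: S = L/(4πd²) = 1.38×10²⁵/(4π×(7.20×10⁹)²) = 2.12×10⁴ W m⁻².
Energy balance: absorbed = emitted ⇒ πR²·S(1−A) = 4πR²·σT_eq⁴, so T_eq⁴ = S(1−A)/(4σ).
T_eq = [2.12×10⁴ × 0.27 / (4 × 5.67×10⁻⁸)]^(1/4) = (2.52×10¹⁰)^(1/4) = 398 K.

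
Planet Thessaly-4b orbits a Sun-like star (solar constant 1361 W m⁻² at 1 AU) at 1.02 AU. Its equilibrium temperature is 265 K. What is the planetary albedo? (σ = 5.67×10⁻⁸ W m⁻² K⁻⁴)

A ≈ 0.14

Flux at 1.02 AU: S = 1361/1.02² = 1310 W m⁻².
From T_eq⁴ = S(1−A)/(4σ): 1−A = 4σT_eq⁴/S.
1−A = 4 × 5.67×10⁻⁸ × (265)⁴ / 1310 = 0.855.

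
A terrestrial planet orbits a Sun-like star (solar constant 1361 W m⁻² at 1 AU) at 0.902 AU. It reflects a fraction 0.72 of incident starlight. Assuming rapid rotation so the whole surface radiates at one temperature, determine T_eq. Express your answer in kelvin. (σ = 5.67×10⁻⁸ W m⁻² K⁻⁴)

T_eq ≈ 213 K

Flux at 0.902 AU: S = 1361/0.902² = 1670 W m⁻².
Energy balance: absorbed = emitted ⇒ πR²·S(1−A) = 4πR²·σT_eq⁴, so T_eq⁴ = S(1−A)/(4σ).
T_eq = [1670 × 0.28 / (4 × 5.67×10⁻⁸)]^(1/4) = (2.07×10⁹)^(1/4) = 213 K.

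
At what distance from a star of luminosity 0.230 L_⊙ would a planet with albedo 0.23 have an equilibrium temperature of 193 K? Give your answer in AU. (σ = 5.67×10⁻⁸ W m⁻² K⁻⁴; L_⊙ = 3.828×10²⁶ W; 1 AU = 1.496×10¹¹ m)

d ≈ 0.875 AU

L = 0.230 × 3.828×10²⁶ = 8.80×10²⁵ W.
From T_eq⁴ = L(1−A)/(16πσd²): d = √[L(1−A)/(16πσT_eq⁴)].
d = √[8.80×10²⁵ × 0.77 / (16π × 5.67×10⁻⁸ × (193)⁴)] = 1.31×10¹¹ m = 0.875 AU.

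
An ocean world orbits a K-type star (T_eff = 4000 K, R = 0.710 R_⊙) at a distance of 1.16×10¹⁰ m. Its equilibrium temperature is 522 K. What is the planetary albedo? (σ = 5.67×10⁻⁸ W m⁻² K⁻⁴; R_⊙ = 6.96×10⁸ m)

R_⋆ = 0.710 × 6.96×10⁸ = 4.94×10⁸ m.
L = 4πR_⋆²σT_⋆⁴ = 4π(4.94×10⁸)² × 5.67×10⁻⁸ × (4000)⁴ = 4.45×10²⁵ W.
S = L/(4πd²) = 2.63×10⁴ W m⁻².
From T_eq⁴ = S(1−A)/(4σ): 1−A = 4σT_eq⁴/S.
1−A = 4 × 5.67×10⁻⁸ × (522)⁴ / 2.63×10⁴ = 0.639.

A ≈ 0.36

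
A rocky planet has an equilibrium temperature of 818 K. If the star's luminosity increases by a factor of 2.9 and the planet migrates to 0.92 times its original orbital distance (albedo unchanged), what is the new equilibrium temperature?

T_eq ∝ L^(1/4) · d^(−1/2).
T′ = 818 × 2.9^(1/4) / 0.92^(1/2) = 1110 K.

T_eq ≈ 1110 K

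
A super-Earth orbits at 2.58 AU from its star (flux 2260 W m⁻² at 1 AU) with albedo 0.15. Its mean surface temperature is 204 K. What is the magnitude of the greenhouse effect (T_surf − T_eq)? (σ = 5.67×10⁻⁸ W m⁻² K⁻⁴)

ΔT ≈ 15.1 K

S = 2260/2.58² = 339.5 W m⁻².
T_eq = [S(1−A)/(4σ)]^(1/4) = [339.5×0.85/(4×5.67×10⁻⁸)]^(1/4) = 188.9 K.
ΔT = T_surf − T_eq = 204 − 188.9.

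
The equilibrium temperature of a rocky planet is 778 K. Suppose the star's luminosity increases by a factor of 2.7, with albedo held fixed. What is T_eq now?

T_eq ∝ L^(1/4) · d^(−1/2).
T′ = 778 × 2.7^(1/4) = 997 K.

T_eq ≈ 997 K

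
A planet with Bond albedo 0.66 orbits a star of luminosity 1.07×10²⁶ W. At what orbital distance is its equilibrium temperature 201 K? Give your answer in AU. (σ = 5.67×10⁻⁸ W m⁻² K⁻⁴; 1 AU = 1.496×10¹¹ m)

From T_eq⁴ = L(1−A)/(16πσd²): d = √[L(1−A)/(16πσT_eq⁴)].
d = √[1.07×10²⁶ × 0.34 / (16π × 5.67×10⁻⁸ × (201)⁴)] = 8.84×10¹⁰ m = 0.591 AU.

d ≈ 0.591 AU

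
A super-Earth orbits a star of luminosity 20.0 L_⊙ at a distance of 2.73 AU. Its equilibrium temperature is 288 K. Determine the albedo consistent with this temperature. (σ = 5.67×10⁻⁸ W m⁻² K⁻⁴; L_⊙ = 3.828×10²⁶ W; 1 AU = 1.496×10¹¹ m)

d = 2.73 AU = 4.08×10¹¹ m.
L = 20.0 × 3.828×10²⁶ = 7.66×10²⁷ W.
Flux: S = L/(4πd²) = 7.66×10²⁷/(4π×(4.08×10¹¹)²) = 3650 W m⁻².
From T_eq⁴ = S(1−A)/(4σ): 1−A = 4σT_eq⁴/S.
1−A = 4 × 5.67×10⁻⁸ × (288)⁴ / 3650 = 0.427.

A ≈ 0.57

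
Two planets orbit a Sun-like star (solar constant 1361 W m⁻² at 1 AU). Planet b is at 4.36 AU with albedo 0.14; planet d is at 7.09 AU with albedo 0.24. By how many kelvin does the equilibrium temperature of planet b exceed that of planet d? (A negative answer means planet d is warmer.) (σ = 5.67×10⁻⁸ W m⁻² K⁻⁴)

T_eq = [S₀(1−A)/(4σd²)]^(1/4), so T ∝ (1−A)^(1/4) / √d.
T₁ = [1361×0.86/(4×5.67×10⁻⁸×4.36²)]^(1/4) = 128.36 K.
T₂ = [1361×0.76/(4×5.67×10⁻⁸×7.09²)]^(1/4) = 97.60 K.

ΔT ≈ 30.8 K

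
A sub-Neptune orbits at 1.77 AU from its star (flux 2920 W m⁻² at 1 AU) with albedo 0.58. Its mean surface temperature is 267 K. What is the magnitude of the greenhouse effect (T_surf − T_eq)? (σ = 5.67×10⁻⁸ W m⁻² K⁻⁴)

S = 2920/1.77² = 932.0 W m⁻².
T_eq = [S(1−A)/(4σ)]^(1/4) = [932.0×0.42/(4×5.67×10⁻⁸)]^(1/4) = 203.8 K.
ΔT = T_surf − T_eq = 267 − 203.8.

ΔT ≈ 63.2 K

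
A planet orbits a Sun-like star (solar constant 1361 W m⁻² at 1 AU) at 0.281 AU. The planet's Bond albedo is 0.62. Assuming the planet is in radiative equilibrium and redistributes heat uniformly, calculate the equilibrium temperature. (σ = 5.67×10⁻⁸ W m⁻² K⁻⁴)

Flux at 0.281 AU: S = 1361/0.281² = 1.72×10⁴ W m⁻².
Energy balance: absorbed = emitted ⇒ πR²·S(1−A) = 4πR²·σT_eq⁴, so T_eq⁴ = S(1−A)/(4σ).
T_eq = [1.72×10⁴ × 0.38 / (4 × 5.67×10⁻⁸)]^(1/4) = (2.89×10¹⁰)^(1/4) = 412 K.

T_eq ≈ 412 K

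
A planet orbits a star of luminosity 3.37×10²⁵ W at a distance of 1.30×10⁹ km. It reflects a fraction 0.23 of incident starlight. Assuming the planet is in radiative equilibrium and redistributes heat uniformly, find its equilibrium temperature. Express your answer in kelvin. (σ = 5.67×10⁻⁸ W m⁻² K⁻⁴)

d = 1.30×10⁹ km = 1.30×10¹² m.
Flux: S = L/(4πd²) = 3.37×10²⁵/(4π×(1.30×10¹²)²) = 1.59 W m⁻².
Energy balance: absorbed = emitted ⇒ πR²·S(1−A) = 4πR²·σT_eq⁴, so T_eq⁴ = S(1−A)/(4σ).
T_eq = [1.59 × 0.77 / (4 × 5.67×10⁻⁸)]^(1/4) = (5.39×10⁶)^(1/4) = 48.2 K.

T_eq ≈ 48.2 K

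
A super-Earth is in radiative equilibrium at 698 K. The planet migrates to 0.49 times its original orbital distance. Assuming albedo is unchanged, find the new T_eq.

T_eq ≈ 997 K

T_eq ∝ L^(1/4) · d^(−1/2).
T′ = 698 / 0.49^(1/2) = 997 K.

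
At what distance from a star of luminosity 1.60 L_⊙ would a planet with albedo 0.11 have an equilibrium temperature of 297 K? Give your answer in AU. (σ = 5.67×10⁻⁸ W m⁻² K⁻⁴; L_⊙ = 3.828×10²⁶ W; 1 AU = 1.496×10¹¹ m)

d ≈ 1.05 AU

L = 1.60 × 3.828×10²⁶ = 6.12×10²⁶ W.
From T_eq⁴ = L(1−A)/(16πσd²): d = √[L(1−A)/(16πσT_eq⁴)].
d = √[6.12×10²⁶ × 0.89 / (16π × 5.67×10⁻⁸ × (297)⁴)] = 1.57×10¹¹ m = 1.05 AU.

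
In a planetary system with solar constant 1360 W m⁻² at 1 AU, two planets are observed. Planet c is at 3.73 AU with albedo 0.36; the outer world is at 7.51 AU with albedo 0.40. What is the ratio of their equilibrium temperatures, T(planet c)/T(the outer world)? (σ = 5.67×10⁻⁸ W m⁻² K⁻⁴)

T_eq = [S₀(1−A)/(4σd²)]^(1/4), so T ∝ (1−A)^(1/4) / √d.
T₁ = [1360×0.64/(4×5.67×10⁻⁸×3.73²)]^(1/4) = 128.87 K.
T₂ = [1360×0.60/(4×5.67×10⁻⁸×7.51²)]^(1/4) = 89.37 K.

T₁/T₂ ≈ 1.442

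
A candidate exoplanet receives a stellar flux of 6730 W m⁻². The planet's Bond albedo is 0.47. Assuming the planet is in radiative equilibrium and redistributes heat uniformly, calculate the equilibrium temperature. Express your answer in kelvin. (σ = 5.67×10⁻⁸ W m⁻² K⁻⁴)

T_eq ≈ 354 K

Energy balance: absorbed = emitted ⇒ πR²·S(1−A) = 4πR²·σT_eq⁴, so T_eq⁴ = S(1−A)/(4σ).
T_eq = [6730 × 0.53 / (4 × 5.67×10⁻⁸)]^(1/4) = (1.57×10¹⁰)^(1/4) = 354 K.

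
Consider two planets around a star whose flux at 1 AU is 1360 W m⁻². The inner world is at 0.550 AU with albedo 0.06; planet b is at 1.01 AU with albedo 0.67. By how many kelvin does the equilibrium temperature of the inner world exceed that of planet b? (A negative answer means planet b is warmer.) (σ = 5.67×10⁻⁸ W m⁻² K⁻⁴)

T_eq = [S₀(1−A)/(4σd²)]^(1/4), so T ∝ (1−A)^(1/4) / √d.
T₁ = [1360×0.94/(4×5.67×10⁻⁸×0.550²)]^(1/4) = 369.47 K.
T₂ = [1360×0.33/(4×5.67×10⁻⁸×1.01²)]^(1/4) = 209.87 K.

ΔT ≈ 159.6 K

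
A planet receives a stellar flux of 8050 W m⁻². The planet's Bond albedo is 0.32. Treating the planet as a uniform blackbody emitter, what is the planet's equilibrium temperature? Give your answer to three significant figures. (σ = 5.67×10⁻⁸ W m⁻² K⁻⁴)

T_eq ≈ 394 K

Energy balance: absorbed = emitted ⇒ πR²·S(1−A) = 4πR²·σT_eq⁴, so T_eq⁴ = S(1−A)/(4σ).
T_eq = [8050 × 0.68 / (4 × 5.67×10⁻⁸)]^(1/4) = (2.41×10¹⁰)^(1/4) = 394 K.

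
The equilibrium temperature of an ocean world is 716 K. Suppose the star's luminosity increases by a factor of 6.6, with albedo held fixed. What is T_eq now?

T_eq ∝ L^(1/4) · d^(−1/2).
T′ = 716 × 6.6^(1/4) = 1150 K.

T_eq ≈ 1150 K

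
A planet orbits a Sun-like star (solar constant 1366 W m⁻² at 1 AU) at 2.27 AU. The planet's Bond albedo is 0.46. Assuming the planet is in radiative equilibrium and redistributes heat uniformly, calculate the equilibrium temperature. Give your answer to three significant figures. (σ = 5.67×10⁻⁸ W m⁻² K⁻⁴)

T_eq ≈ 159 K

Flux at 2.27 AU: S = 1366/2.27² = 265 W m⁻².
Energy balance: absorbed = emitted ⇒ πR²·S(1−A) = 4πR²·σT_eq⁴, so T_eq⁴ = S(1−A)/(4σ).
T_eq = [265 × 0.54 / (4 × 5.67×10⁻⁸)]^(1/4) = (6.31×10⁸)^(1/4) = 159 K.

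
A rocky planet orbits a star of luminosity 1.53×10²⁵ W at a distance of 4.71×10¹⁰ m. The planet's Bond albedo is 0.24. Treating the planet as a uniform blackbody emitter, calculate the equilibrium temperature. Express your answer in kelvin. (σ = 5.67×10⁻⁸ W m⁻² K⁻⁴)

T_eq ≈ 207 K

Flux: S = L/(4πd²) = 1.53×10²⁵/(4π×(4.71×10¹⁰)²) = 549 W m⁻².
Energy balance: absorbed = emitted ⇒ πR²·S(1−A) = 4πR²·σT_eq⁴, so T_eq⁴ = S(1−A)/(4σ).
T_eq = [549 × 0.76 / (4 × 5.67×10⁻⁸)]^(1/4) = (1.84×10⁹)^(1/4) = 207 K.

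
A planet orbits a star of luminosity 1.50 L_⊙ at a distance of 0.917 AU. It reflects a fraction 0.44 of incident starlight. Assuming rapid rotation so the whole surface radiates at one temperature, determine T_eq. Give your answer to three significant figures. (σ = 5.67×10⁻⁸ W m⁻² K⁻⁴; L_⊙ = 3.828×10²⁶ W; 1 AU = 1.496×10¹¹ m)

d = 0.917 AU = 1.37×10¹¹ m.
L = 1.50 × 3.828×10²⁶ = 5.74×10²⁶ W.
Flux: S = L/(4πd²) = 5.74×10²⁶/(4π×(1.37×10¹¹)²) = 2430 W m⁻².
Energy balance: absorbed = emitted ⇒ πR²·S(1−A) = 4πR²·σT_eq⁴, so T_eq⁴ = S(1−A)/(4σ).
T_eq = [2430 × 0.56 / (4 × 5.67×10⁻⁸)]^(1/4) = (6.00×10⁹)^(1/4) = 278 K.

T_eq ≈ 278 K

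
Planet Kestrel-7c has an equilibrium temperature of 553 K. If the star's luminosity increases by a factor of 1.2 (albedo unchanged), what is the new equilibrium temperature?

T_eq ∝ L^(1/4) · d^(−1/2).
T′ = 553 × 1.2^(1/4) = 579 K.

T_eq ≈ 579 K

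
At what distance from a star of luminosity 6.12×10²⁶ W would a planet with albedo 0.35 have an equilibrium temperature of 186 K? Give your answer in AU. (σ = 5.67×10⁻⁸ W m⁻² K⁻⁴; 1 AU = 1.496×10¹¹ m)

From T_eq⁴ = L(1−A)/(16πσd²): d = √[L(1−A)/(16πσT_eq⁴)].
d = √[6.12×10²⁶ × 0.65 / (16π × 5.67×10⁻⁸ × (186)⁴)] = 3.41×10¹¹ m = 2.28 AU.

d ≈ 2.28 AU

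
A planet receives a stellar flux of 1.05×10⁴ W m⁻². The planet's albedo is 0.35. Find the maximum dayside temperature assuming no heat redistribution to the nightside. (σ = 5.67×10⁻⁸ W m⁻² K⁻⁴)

With no redistribution each surface element balances locally: S(1−A) = σT⁴.
T = [1.05×10⁴ × 0.65 / 5.67×10⁻⁸]^(1/4) = (1.20×10¹¹)^(1/4) = 589 K.

T_ss ≈ 589 K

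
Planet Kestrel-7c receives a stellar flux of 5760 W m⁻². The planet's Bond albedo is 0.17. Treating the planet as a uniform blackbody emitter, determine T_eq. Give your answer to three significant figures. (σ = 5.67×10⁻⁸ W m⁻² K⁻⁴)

Energy balance: absorbed = emitted ⇒ πR²·S(1−A) = 4πR²·σT_eq⁴, so T_eq⁴ = S(1−A)/(4σ).
T_eq = [5760 × 0.83 / (4 × 5.67×10⁻⁸)]^(1/4) = (2.11×10¹⁰)^(1/4) = 381 K.

T_eq ≈ 381 K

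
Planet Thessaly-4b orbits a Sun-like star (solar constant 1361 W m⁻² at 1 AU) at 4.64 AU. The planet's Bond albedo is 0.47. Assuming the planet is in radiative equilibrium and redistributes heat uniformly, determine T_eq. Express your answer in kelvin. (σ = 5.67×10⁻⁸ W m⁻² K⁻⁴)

Flux at 4.64 AU: S = 1361/4.64² = 63.2 W m⁻².
Energy balance: absorbed = emitted ⇒ πR²·S(1−A) = 4πR²·σT_eq⁴, so T_eq⁴ = S(1−A)/(4σ).
T_eq = [63.2 × 0.53 / (4 × 5.67×10⁻⁸)]^(1/4) = (1.48×10⁸)^(1/4) = 110 K.

T_eq ≈ 110 K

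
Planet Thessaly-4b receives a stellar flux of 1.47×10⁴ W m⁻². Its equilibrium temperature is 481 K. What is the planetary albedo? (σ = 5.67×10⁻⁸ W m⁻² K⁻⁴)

From T_eq⁴ = S(1−A)/(4σ): 1−A = 4σT_eq⁴/S.
1−A = 4 × 5.67×10⁻⁸ × (481)⁴ / 1.47×10⁴ = 0.826.

A ≈ 0.17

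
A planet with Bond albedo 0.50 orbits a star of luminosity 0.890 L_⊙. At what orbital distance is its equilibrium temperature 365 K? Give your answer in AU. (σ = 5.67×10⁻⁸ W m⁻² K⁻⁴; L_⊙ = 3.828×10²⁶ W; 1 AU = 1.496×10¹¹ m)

d ≈ 0.388 AU

L = 0.890 × 3.828×10²⁶ = 3.41×10²⁶ W.
From T_eq⁴ = L(1−A)/(16πσd²): d = √[L(1−A)/(16πσT_eq⁴)].
d = √[3.41×10²⁶ × 0.50 / (16π × 5.67×10⁻⁸ × (365)⁴)] = 5.80×10¹⁰ m = 0.388 AU.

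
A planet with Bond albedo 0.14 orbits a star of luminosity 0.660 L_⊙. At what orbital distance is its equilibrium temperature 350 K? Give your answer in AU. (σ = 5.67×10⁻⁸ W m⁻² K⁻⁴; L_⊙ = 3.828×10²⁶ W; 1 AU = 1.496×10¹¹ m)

L = 0.660 × 3.828×10²⁶ = 2.53×10²⁶ W.
From T_eq⁴ = L(1−A)/(16πσd²): d = √[L(1−A)/(16πσT_eq⁴)].
d = √[2.53×10²⁶ × 0.86 / (16π × 5.67×10⁻⁸ × (350)⁴)] = 7.13×10¹⁰ m = 0.476 AU.

d ≈ 0.476 AU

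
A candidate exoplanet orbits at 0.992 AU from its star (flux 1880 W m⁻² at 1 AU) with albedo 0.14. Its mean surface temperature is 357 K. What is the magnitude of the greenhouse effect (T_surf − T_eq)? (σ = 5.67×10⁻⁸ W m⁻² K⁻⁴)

S = 1880/0.992² = 1910 W m⁻².
T_eq = [S(1−A)/(4σ)]^(1/4) = [1910×0.86/(4×5.67×10⁻⁸)]^(1/4) = 291.7 K.
ΔT = T_surf − T_eq = 357 − 291.7.

ΔT ≈ 65.3 K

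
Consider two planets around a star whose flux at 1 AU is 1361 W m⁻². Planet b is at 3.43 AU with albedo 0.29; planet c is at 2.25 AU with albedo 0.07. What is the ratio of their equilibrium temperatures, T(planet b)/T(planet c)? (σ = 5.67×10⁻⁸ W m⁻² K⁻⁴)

T₁/T₂ ≈ 0.757

T_eq = [S₀(1−A)/(4σd²)]^(1/4), so T ∝ (1−A)^(1/4) / √d.
T₁ = [1361×0.71/(4×5.67×10⁻⁸×3.43²)]^(1/4) = 137.95 K.
T₂ = [1361×0.93/(4×5.67×10⁻⁸×2.25²)]^(1/4) = 182.21 K.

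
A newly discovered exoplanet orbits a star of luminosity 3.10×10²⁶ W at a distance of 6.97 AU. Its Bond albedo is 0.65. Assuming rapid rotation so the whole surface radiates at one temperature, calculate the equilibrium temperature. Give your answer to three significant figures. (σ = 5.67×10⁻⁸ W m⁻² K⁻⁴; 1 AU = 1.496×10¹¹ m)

T_eq ≈ 76.9 K

d = 6.97 AU = 1.04×10¹² m.
Flux: S = L/(4πd²) = 3.10×10²⁶/(4π×(1.04×10¹²)²) = 22.7 W m⁻².
Energy balance: absorbed = emitted ⇒ πR²·S(1−A) = 4πR²·σT_eq⁴, so T_eq⁴ = S(1−A)/(4σ).
T_eq = [22.7 × 0.35 / (4 × 5.67×10⁻⁸)]^(1/4) = (3.50×10⁷)^(1/4) = 76.9 K.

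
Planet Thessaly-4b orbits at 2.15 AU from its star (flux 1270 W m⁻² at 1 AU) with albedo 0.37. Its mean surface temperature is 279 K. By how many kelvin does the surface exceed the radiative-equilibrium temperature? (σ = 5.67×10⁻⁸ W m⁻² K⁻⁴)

ΔT ≈ 112.8 K

S = 1270/2.15² = 274.7 W m⁻².
T_eq = [S(1−A)/(4σ)]^(1/4) = [274.7×0.63/(4×5.67×10⁻⁸)]^(1/4) = 166.2 K.
ΔT = T_surf − T_eq = 279 − 166.2.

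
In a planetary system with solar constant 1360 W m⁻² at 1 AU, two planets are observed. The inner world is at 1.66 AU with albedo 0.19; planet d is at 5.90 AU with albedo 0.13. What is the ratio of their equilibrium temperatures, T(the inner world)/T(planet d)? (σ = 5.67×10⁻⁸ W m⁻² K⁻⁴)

T₁/T₂ ≈ 1.852

T_eq = [S₀(1−A)/(4σd²)]^(1/4), so T ∝ (1−A)^(1/4) / √d.
T₁ = [1360×0.81/(4×5.67×10⁻⁸×1.66²)]^(1/4) = 204.90 K.
T₂ = [1360×0.87/(4×5.67×10⁻⁸×5.90²)]^(1/4) = 110.64 K.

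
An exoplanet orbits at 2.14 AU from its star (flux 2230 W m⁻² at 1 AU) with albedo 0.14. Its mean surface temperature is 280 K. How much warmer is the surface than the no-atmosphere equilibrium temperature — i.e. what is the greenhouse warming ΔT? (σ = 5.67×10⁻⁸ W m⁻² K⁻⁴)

ΔT ≈ 72.7 K

S = 2230/2.14² = 486.9 W m⁻².
T_eq = [S(1−A)/(4σ)]^(1/4) = [486.9×0.86/(4×5.67×10⁻⁸)]^(1/4) = 207.3 K.
ΔT = T_surf − T_eq = 280 − 207.3.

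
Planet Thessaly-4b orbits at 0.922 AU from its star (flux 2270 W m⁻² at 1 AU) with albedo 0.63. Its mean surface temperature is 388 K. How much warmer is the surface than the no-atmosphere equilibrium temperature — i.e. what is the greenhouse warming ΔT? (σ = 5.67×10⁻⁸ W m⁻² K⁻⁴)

ΔT ≈ 131.1 K

S = 2270/0.922² = 2670 W m⁻².
T_eq = [S(1−A)/(4σ)]^(1/4) = [2670×0.37/(4×5.67×10⁻⁸)]^(1/4) = 256.9 K.
ΔT = T_surf − T_eq = 388 − 256.9.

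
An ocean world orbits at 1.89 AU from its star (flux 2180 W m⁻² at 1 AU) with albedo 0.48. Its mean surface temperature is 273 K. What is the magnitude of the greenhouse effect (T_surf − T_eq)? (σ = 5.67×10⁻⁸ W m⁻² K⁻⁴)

ΔT ≈ 79.6 K

S = 2180/1.89² = 610.3 W m⁻².
T_eq = [S(1−A)/(4σ)]^(1/4) = [610.3×0.52/(4×5.67×10⁻⁸)]^(1/4) = 193.4 K.
ΔT = T_surf − T_eq = 273 − 193.4.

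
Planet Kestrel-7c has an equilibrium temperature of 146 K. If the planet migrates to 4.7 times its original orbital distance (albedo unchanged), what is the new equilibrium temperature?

T_eq ≈ 67.3 K

T_eq ∝ L^(1/4) · d^(−1/2).
T′ = 146 / 4.7^(1/2) = 67.3 K.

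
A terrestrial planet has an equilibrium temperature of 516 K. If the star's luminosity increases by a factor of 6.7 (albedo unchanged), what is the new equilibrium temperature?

T_eq ∝ L^(1/4) · d^(−1/2).
T′ = 516 × 6.7^(1/4) = 830 K.

T_eq ≈ 830 K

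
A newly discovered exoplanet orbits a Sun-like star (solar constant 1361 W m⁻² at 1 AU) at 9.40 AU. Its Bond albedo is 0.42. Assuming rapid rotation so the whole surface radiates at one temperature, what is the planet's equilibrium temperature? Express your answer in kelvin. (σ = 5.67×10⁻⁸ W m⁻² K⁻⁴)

T_eq ≈ 79.2 K

Flux at 9.40 AU: S = 1361/9.40² = 15.4 W m⁻².
Energy balance: absorbed = emitted ⇒ πR²·S(1−A) = 4πR²·σT_eq⁴, so T_eq⁴ = S(1−A)/(4σ).
T_eq = [15.4 × 0.58 / (4 × 5.67×10⁻⁸)]^(1/4) = (3.94×10⁷)^(1/4) = 79.2 K.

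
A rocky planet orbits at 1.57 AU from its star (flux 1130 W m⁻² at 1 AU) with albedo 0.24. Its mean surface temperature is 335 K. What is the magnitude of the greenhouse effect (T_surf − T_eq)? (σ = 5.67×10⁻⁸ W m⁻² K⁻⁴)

ΔT ≈ 137.0 K

S = 1130/1.57² = 458.4 W m⁻².
T_eq = [S(1−A)/(4σ)]^(1/4) = [458.4×0.76/(4×5.67×10⁻⁸)]^(1/4) = 198.0 K.
ΔT = T_surf − T_eq = 335 − 198.0.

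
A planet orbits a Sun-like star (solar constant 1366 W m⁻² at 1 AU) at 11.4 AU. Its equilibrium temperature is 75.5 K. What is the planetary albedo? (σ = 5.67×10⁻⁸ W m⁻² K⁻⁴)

A ≈ 0.30

Flux at 11.4 AU: S = 1366/11.4² = 10.5 W m⁻².
From T_eq⁴ = S(1−A)/(4σ): 1−A = 4σT_eq⁴/S.
1−A = 4 × 5.67×10⁻⁸ × (75.5)⁴ / 10.5 = 0.701.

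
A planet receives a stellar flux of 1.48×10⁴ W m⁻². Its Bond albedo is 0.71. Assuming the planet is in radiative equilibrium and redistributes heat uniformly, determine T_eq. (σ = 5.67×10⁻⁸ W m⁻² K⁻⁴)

Energy balance: absorbed = emitted ⇒ πR²·S(1−A) = 4πR²·σT_eq⁴, so T_eq⁴ = S(1−A)/(4σ).
T_eq = [1.48×10⁴ × 0.29 / (4 × 5.67×10⁻⁸)]^(1/4) = (1.89×10¹⁰)^(1/4) = 371 K.

T_eq ≈ 371 K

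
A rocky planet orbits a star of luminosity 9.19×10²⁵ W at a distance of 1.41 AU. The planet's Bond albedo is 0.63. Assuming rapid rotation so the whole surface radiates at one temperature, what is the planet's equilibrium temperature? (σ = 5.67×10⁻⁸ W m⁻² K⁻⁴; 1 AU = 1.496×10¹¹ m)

T_eq ≈ 128 K

d = 1.41 AU = 2.11×10¹¹ m.
Flux: S = L/(4πd²) = 9.19×10²⁵/(4π×(2.11×10¹¹)²) = 164 W m⁻².
Energy balance: absorbed = emitted ⇒ πR²·S(1−A) = 4πR²·σT_eq⁴, so T_eq⁴ = S(1−A)/(4σ).
T_eq = [164 × 0.37 / (4 × 5.67×10⁻⁸)]^(1/4) = (2.68×10⁸)^(1/4) = 128 K.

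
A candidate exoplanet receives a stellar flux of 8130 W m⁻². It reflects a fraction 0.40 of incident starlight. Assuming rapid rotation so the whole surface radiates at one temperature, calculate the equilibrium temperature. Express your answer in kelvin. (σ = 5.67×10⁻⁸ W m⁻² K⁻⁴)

Energy balance: absorbed = emitted ⇒ πR²·S(1−A) = 4πR²·σT_eq⁴, so T_eq⁴ = S(1−A)/(4σ).
T_eq = [8130 × 0.60 / (4 × 5.67×10⁻⁸)]^(1/4) = (2.15×10¹⁰)^(1/4) = 383 K.

T_eq ≈ 383 K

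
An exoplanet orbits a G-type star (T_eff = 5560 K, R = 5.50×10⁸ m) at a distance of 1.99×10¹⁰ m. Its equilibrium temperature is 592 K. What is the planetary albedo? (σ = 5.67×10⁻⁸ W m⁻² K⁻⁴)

A ≈ 0.33

L = 4πR_⋆²σT_⋆⁴ = 4π(5.50×10⁸)² × 5.67×10⁻⁸ × (5560)⁴ = 2.06×10²⁶ W.
S = L/(4πd²) = 4.14×10⁴ W m⁻².
From T_eq⁴ = S(1−A)/(4σ): 1−A = 4σT_eq⁴/S.
1−A = 4 × 5.67×10⁻⁸ × (592)⁴ / 4.14×10⁴ = 0.673.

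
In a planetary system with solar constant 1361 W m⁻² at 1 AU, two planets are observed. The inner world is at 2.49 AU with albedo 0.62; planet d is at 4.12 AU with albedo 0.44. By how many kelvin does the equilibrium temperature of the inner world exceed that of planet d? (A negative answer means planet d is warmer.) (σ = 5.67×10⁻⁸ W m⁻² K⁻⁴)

T_eq = [S₀(1−A)/(4σd²)]^(1/4), so T ∝ (1−A)^(1/4) / √d.
T₁ = [1361×0.38/(4×5.67×10⁻⁸×2.49²)]^(1/4) = 138.48 K.
T₂ = [1361×0.56/(4×5.67×10⁻⁸×4.12²)]^(1/4) = 118.62 K.

ΔT ≈ 19.9 K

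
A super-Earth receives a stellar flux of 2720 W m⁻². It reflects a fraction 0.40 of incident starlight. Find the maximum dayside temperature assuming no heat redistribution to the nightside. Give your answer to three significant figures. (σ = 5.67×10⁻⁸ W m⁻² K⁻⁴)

T_ss ≈ 412 K

With no redistribution each surface element balances locally: S(1−A) = σT⁴.
T = [2720 × 0.60 / 5.67×10⁻⁸]^(1/4) = (2.88×10¹⁰)^(1/4) = 412 K.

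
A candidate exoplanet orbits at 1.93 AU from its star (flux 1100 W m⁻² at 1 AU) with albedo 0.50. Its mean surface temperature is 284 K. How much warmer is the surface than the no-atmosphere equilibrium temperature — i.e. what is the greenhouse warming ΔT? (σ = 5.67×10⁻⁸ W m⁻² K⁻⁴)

ΔT ≈ 124.3 K

S = 1100/1.93² = 295.3 W m⁻².
T_eq = [S(1−A)/(4σ)]^(1/4) = [295.3×0.50/(4×5.67×10⁻⁸)]^(1/4) = 159.7 K.
ΔT = T_surf − T_eq = 284 − 159.7.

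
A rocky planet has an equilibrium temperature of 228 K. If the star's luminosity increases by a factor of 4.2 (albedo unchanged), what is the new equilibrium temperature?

T_eq ∝ L^(1/4) · d^(−1/2).
T′ = 228 × 4.2^(1/4) = 326 K.

T_eq ≈ 326 K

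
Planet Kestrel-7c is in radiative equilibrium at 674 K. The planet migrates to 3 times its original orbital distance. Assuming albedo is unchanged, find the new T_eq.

T_eq ∝ L^(1/4) · d^(−1/2).
T′ = 674 / 3^(1/2) = 389 K.

T_eq ≈ 389 K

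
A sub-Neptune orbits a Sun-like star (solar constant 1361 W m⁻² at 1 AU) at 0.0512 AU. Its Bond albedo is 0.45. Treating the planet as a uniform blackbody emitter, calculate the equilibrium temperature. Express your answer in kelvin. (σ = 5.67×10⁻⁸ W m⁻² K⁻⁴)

T_eq ≈ 1060 K

Flux at 0.0512 AU: S = 1361/0.0512² = 5.19×10⁵ W m⁻².
Energy balance: absorbed = emitted ⇒ πR²·S(1−A) = 4πR²·σT_eq⁴, so T_eq⁴ = S(1−A)/(4σ).
T_eq = [5.19×10⁵ × 0.55 / (4 × 5.67×10⁻⁸)]^(1/4) = (1.26×10¹²)^(1/4) = 1060 K.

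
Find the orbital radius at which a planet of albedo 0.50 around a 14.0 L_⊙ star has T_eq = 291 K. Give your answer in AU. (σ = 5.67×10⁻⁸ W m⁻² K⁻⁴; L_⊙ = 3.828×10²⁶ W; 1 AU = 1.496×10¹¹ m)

d ≈ 2.42 AU

L = 14.0 × 3.828×10²⁶ = 5.36×10²⁷ W.
From T_eq⁴ = L(1−A)/(16πσd²): d = √[L(1−A)/(16πσT_eq⁴)].
d = √[5.36×10²⁷ × 0.50 / (16π × 5.67×10⁻⁸ × (291)⁴)] = 3.62×10¹¹ m = 2.42 AU.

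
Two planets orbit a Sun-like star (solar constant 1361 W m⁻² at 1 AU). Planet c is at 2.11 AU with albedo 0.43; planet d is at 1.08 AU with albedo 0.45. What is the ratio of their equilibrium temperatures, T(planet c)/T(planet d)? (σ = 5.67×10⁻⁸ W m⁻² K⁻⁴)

T₁/T₂ ≈ 0.722

T_eq = [S₀(1−A)/(4σd²)]^(1/4), so T ∝ (1−A)^(1/4) / √d.
T₁ = [1361×0.57/(4×5.67×10⁻⁸×2.11²)]^(1/4) = 166.49 K.
T₂ = [1361×0.55/(4×5.67×10⁻⁸×1.08²)]^(1/4) = 230.64 K.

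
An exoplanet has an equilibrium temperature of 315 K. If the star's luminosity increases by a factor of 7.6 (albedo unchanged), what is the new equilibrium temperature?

T_eq ≈ 523 K

T_eq ∝ L^(1/4) · d^(−1/2).
T′ = 315 × 7.6^(1/4) = 523 K.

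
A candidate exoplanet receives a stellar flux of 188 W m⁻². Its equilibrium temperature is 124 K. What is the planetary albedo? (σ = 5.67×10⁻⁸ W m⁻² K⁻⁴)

A ≈ 0.71

From T_eq⁴ = S(1−A)/(4σ): 1−A = 4σT_eq⁴/S.
1−A = 4 × 5.67×10⁻⁸ × (124)⁴ / 188 = 0.285.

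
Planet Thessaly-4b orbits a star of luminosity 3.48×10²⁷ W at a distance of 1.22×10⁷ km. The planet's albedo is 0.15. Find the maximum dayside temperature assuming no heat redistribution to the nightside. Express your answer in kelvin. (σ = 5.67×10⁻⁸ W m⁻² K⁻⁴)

T_ss ≈ 2300 K

d = 1.22×10⁷ km = 1.22×10¹⁰ m.
Flux: S = L/(4πd²) = 3.48×10²⁷/(4π×(1.22×10¹⁰)²) = 1.86×10⁶ W m⁻².
With no redistribution each surface element balances locally: S(1−A) = σT⁴.
T = [1.86×10⁶ × 0.85 / 5.67×10⁻⁸]^(1/4) = (2.79×10¹³)^(1/4) = 2300 K.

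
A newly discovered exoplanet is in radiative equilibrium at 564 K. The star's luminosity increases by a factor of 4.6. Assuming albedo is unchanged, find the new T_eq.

T_eq ≈ 826 K

T_eq ∝ L^(1/4) · d^(−1/2).
T′ = 564 × 4.6^(1/4) = 826 K.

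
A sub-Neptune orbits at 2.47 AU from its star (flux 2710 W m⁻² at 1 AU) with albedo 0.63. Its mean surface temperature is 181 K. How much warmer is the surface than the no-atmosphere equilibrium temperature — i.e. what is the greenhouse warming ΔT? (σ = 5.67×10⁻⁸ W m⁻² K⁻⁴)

ΔT ≈ 16.9 K

S = 2710/2.47² = 444.2 W m⁻².
T_eq = [S(1−A)/(4σ)]^(1/4) = [444.2×0.37/(4×5.67×10⁻⁸)]^(1/4) = 164.1 K.
ΔT = T_surf − T_eq = 181 − 164.1.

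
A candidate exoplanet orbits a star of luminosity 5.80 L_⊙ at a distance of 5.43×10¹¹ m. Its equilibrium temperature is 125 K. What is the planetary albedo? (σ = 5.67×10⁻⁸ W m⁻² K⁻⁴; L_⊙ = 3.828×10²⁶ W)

L = 5.80 × 3.828×10²⁶ = 2.22×10²⁷ W.
Flux: S = L/(4πd²) = 2.22×10²⁷/(4π×(5.43×10¹¹)²) = 599 W m⁻².
From T_eq⁴ = S(1−A)/(4σ): 1−A = 4σT_eq⁴/S.
1−A = 4 × 5.67×10⁻⁸ × (125)⁴ / 599 = 0.092.

A ≈ 0.91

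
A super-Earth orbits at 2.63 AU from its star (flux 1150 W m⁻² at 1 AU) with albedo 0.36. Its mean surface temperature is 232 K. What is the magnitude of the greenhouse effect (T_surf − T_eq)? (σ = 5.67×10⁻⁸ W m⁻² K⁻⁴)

ΔT ≈ 84.8 K

S = 1150/2.63² = 166.3 W m⁻².
T_eq = [S(1−A)/(4σ)]^(1/4) = [166.3×0.64/(4×5.67×10⁻⁸)]^(1/4) = 147.2 K.
ΔT = T_surf − T_eq = 232 − 147.2.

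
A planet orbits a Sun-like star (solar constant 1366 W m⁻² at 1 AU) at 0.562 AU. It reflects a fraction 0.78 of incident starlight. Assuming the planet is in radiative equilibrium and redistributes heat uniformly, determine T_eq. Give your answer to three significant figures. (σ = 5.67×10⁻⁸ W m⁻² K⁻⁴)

T_eq ≈ 255 K

Flux at 0.562 AU: S = 1366/0.562² = 4320 W m⁻².
Energy balance: absorbed = emitted ⇒ πR²·S(1−A) = 4πR²·σT_eq⁴, so T_eq⁴ = S(1−A)/(4σ).
T_eq = [4320 × 0.22 / (4 × 5.67×10⁻⁸)]^(1/4) = (4.20×10⁹)^(1/4) = 255 K.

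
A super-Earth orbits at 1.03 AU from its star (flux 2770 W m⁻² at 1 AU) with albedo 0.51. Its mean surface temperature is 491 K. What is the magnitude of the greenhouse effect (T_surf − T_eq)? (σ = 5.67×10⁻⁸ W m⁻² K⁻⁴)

S = 2770/1.03² = 2611 W m⁻².
T_eq = [S(1−A)/(4σ)]^(1/4) = [2611×0.49/(4×5.67×10⁻⁸)]^(1/4) = 274.1 K.
ΔT = T_surf − T_eq = 491 − 274.1.

ΔT ≈ 216.9 K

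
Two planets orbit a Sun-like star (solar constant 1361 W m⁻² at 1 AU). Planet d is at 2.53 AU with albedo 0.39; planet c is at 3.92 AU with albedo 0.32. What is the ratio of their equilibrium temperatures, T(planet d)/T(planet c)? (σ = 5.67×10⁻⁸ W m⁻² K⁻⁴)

T₁/T₂ ≈ 1.211

T_eq = [S₀(1−A)/(4σd²)]^(1/4), so T ∝ (1−A)^(1/4) / √d.
T₁ = [1361×0.61/(4×5.67×10⁻⁸×2.53²)]^(1/4) = 154.64 K.
T₂ = [1361×0.68/(4×5.67×10⁻⁸×3.92²)]^(1/4) = 127.66 K.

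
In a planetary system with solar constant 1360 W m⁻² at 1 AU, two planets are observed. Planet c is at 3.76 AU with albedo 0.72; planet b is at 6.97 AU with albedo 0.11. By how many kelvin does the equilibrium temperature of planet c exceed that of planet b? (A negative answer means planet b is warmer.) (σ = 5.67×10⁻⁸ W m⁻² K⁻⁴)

ΔT ≈ 2.0 K

T_eq = [S₀(1−A)/(4σd²)]^(1/4), so T ∝ (1−A)^(1/4) / √d.
T₁ = [1360×0.28/(4×5.67×10⁻⁸×3.76²)]^(1/4) = 104.39 K.
T₂ = [1360×0.89/(4×5.67×10⁻⁸×6.97²)]^(1/4) = 102.38 K.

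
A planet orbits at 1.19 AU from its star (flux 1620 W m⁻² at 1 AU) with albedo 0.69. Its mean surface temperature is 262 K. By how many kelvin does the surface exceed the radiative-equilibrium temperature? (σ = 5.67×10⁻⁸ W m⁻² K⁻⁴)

ΔT ≈ 63.1 K

S = 1620/1.19² = 1144 W m⁻².
T_eq = [S(1−A)/(4σ)]^(1/4) = [1144×0.31/(4×5.67×10⁻⁸)]^(1/4) = 198.9 K.
ΔT = T_surf − T_eq = 262 − 198.9.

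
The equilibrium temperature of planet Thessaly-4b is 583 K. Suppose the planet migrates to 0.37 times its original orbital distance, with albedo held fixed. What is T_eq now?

T_eq ≈ 958 K

T_eq ∝ L^(1/4) · d^(−1/2).
T′ = 583 / 0.37^(1/2) = 958 K.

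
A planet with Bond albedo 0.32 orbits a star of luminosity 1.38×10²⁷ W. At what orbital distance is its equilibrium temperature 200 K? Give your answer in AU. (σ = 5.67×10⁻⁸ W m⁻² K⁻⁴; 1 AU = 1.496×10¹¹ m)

From T_eq⁴ = L(1−A)/(16πσd²): d = √[L(1−A)/(16πσT_eq⁴)].
d = √[1.38×10²⁷ × 0.68 / (16π × 5.67×10⁻⁸ × (200)⁴)] = 4.54×10¹¹ m = 3.03 AU.

d ≈ 3.03 AU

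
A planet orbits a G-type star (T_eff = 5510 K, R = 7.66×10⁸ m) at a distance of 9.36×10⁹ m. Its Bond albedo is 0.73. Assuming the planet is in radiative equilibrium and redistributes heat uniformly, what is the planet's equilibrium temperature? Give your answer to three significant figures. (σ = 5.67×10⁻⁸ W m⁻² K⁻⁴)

T_eq ≈ 803 K

L = 4πR_⋆²σT_⋆⁴ = 4π(7.66×10⁸)² × 5.67×10⁻⁸ × (5510)⁴ = 3.85×10²⁶ W.
S = L/(4πd²) = 3.50×10⁵ W m⁻².
Energy balance: absorbed = emitted ⇒ πR²·S(1−A) = 4πR²·σT_eq⁴, so T_eq⁴ = S(1−A)/(4σ).
T_eq = [3.50×10⁵ × 0.27 / (4 × 5.67×10⁻⁸)]^(1/4) = (4.17×10¹¹)^(1/4) = 803 K.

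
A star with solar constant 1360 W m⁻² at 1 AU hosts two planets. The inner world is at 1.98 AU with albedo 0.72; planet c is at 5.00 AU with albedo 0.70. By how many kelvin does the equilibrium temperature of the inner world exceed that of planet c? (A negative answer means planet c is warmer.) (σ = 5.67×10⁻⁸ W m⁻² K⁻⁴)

T_eq = [S₀(1−A)/(4σd²)]^(1/4), so T ∝ (1−A)^(1/4) / √d.
T₁ = [1360×0.28/(4×5.67×10⁻⁸×1.98²)]^(1/4) = 143.86 K.
T₂ = [1360×0.30/(4×5.67×10⁻⁸×5.00²)]^(1/4) = 92.10 K.

ΔT ≈ 51.8 K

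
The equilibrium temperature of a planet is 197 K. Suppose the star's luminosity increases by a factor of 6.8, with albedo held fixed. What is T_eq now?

T_eq ≈ 318 K

T_eq ∝ L^(1/4) · d^(−1/2).
T′ = 197 × 6.8^(1/4) = 318 K.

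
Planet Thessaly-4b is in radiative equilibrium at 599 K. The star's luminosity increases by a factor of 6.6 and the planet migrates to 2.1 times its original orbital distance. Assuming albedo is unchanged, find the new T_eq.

T_eq ∝ L^(1/4) · d^(−1/2).
T′ = 599 × 6.6^(1/4) / 2.1^(1/2) = 663 K.

T_eq ≈ 663 K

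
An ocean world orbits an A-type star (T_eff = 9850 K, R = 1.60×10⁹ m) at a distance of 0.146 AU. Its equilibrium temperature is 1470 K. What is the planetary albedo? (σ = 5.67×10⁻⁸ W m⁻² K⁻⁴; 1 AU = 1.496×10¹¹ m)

d = 0.146 AU = 2.18×10¹⁰ m.
L = 4πR_⋆²σT_⋆⁴ = 4π(1.60×10⁹)² × 5.67×10⁻⁸ × (9850)⁴ = 1.72×10²⁸ W.
S = L/(4πd²) = 2.86×10⁶ W m⁻².
From T_eq⁴ = S(1−A)/(4σ): 1−A = 4σT_eq⁴/S.
1−A = 4 × 5.67×10⁻⁸ × (1470)⁴ / 2.86×10⁶ = 0.370.

A ≈ 0.63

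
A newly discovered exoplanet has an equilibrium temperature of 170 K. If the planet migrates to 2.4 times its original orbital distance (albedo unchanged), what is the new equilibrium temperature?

T_eq ≈ 110 K

T_eq ∝ L^(1/4) · d^(−1/2).
T′ = 170 / 2.4^(1/2) = 110 K.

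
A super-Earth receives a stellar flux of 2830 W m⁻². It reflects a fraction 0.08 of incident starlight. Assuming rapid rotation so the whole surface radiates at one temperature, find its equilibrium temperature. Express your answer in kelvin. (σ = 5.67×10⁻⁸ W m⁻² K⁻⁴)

Energy balance: absorbed = emitted ⇒ πR²·S(1−A) = 4πR²·σT_eq⁴, so T_eq⁴ = S(1−A)/(4σ).
T_eq = [2830 × 0.92 / (4 × 5.67×10⁻⁸)]^(1/4) = (1.15×10¹⁰)^(1/4) = 327 K.

T_eq ≈ 327 K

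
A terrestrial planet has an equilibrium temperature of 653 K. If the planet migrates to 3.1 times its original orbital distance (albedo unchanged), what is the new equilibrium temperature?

T_eq ∝ L^(1/4) · d^(−1/2).
T′ = 653 / 3.1^(1/2) = 371 K.

T_eq ≈ 371 K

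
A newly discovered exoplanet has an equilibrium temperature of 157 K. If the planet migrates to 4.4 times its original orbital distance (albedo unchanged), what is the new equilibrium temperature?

T_eq ≈ 74.8 K

T_eq ∝ L^(1/4) · d^(−1/2).
T′ = 157 / 4.4^(1/2) = 74.8 K.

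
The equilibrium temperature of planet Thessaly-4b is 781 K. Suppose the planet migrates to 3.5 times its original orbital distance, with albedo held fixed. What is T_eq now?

T_eq ≈ 417 K

T_eq ∝ L^(1/4) · d^(−1/2).
T′ = 781 / 3.5^(1/2) = 417 K.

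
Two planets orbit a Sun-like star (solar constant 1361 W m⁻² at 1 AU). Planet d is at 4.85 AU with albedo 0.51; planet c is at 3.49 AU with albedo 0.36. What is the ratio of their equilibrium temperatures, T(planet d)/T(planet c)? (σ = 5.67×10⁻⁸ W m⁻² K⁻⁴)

T_eq = [S₀(1−A)/(4σd²)]^(1/4), so T ∝ (1−A)^(1/4) / √d.
T₁ = [1361×0.49/(4×5.67×10⁻⁸×4.85²)]^(1/4) = 105.74 K.
T₂ = [1361×0.64/(4×5.67×10⁻⁸×3.49²)]^(1/4) = 133.26 K.

T₁/T₂ ≈ 0.793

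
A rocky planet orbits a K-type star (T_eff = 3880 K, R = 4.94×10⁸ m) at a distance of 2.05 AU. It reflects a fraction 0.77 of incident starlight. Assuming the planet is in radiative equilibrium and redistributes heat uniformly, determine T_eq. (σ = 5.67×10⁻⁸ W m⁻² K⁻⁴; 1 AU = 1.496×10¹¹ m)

T_eq ≈ 76.3 K

d = 2.05 AU = 3.07×10¹¹ m.
L = 4πR_⋆²σT_⋆⁴ = 4π(4.94×10⁸)² × 5.67×10⁻⁸ × (3880)⁴ = 3.94×10²⁵ W.
S = L/(4πd²) = 33.3 W m⁻².
Energy balance: absorbed = emitted ⇒ πR²·S(1−A) = 4πR²·σT_eq⁴, so T_eq⁴ = S(1−A)/(4σ).
T_eq = [33.3 × 0.23 / (4 × 5.67×10⁻⁸)]^(1/4) = (3.38×10⁷)^(1/4) = 76.3 K.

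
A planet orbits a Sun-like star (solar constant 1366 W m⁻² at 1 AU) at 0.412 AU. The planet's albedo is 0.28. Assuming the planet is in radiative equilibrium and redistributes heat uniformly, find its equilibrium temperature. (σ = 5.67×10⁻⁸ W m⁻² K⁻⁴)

T_eq ≈ 400 K

Flux at 0.412 AU: S = 1366/0.412² = 8050 W m⁻².
Energy balance: absorbed = emitted ⇒ πR²·S(1−A) = 4πR²·σT_eq⁴, so T_eq⁴ = S(1−A)/(4σ).
T_eq = [8050 × 0.72 / (4 × 5.67×10⁻⁸)]^(1/4) = (2.55×10¹⁰)^(1/4) = 400 K.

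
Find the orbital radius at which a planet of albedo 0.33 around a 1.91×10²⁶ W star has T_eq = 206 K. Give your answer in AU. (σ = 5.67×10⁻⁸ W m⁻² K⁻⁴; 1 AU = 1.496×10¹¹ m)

From T_eq⁴ = L(1−A)/(16πσd²): d = √[L(1−A)/(16πσT_eq⁴)].
d = √[1.91×10²⁶ × 0.67 / (16π × 5.67×10⁻⁸ × (206)⁴)] = 1.58×10¹¹ m = 1.06 AU.

d ≈ 1.06 AU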